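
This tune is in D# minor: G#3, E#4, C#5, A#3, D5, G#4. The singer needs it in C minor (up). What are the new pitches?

F4 D5 Bb5 G4 Cb6 F5

D# minor to C minor up is a diminished seventh, so every note moves up by that interval.
G#3 → F4
E#4 → D5
C#5 → Bb5
A#3 → G4
D5 → Cb6
G#4 → F5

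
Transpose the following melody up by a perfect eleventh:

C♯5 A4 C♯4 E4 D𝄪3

C#5: an eleventh up reaches F, and 17 semitones makes it F#6.
A perfect eleventh up from A4 gives D6.
A perfect eleventh up from C#4 gives F#5.
A perfect eleventh up from E4 gives A5.
A perfect eleventh up from D##3 gives G##4.

F#6 D6 F#5 A5 G##4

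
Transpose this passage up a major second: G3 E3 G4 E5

G3 to A3
E3 to F#3
G4 to A4
E5 to F#5

A3 F#3 A4 F#5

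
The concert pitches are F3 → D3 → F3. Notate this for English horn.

C4 A3 C4

Written C4 sounds as F3 on the English horn, so concert pitches are written a perfect fifth up.
F3 to C4
D3 to A3
F3 to C4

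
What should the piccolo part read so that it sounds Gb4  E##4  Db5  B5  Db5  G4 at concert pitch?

The piccolo sounds a perfect octave above written, so the written part must be a perfect octave below concert — transpose each note down.
Gb4 gives Gb3
E##4 gives E##3
Db5 gives Db4
B5 gives B4
Db5 gives Db4
G4 gives G3

Gb3 E##3 Db4 B4 Db4 G3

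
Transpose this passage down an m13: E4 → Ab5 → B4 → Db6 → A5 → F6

G#2 C4 D#3 F4 C#4 A4

E4: a thirteenth down reaches G, and 20 semitones makes it G#2.
Ab5: a thirteenth down reaches C, and 20 semitones makes it C4.
B4 down a minor thirteenth is D#3.
A minor thirteenth down from Db6 gives F4.
A5: a thirteenth down reaches C, and 20 semitones makes it C#4.
F6: a thirteenth down reaches A, and 20 semitones makes it A4.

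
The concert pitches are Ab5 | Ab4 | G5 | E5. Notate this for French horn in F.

The French horn in F sounds a perfect fifth below written, so the written part must be a perfect fifth above concert — transpose each note up.
Ab5 becomes Eb6
Ab4 becomes Eb5
G5 becomes D6
E5 becomes B5

Eb6 Eb5 D6 B5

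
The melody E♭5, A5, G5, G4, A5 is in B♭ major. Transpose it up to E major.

A5 D#6 C#6 C#5 D#6

B♭ major to E major up is an augmented fourth, so every note moves up by that interval.
Eb5 gives A5
A5 gives D#6
G5 gives C#6
G4 gives C#5
A5 gives D#6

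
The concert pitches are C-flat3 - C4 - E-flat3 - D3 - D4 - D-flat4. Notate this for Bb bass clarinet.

Db4 D5 F4 E4 E5 Eb5

The Bb bass clarinet sounds a major ninth below written, so the written part must be a major ninth above concert — transpose each note up.
Cb3 to Db4
C4 to D5
Eb3 to F4
D3 to E4
D4 to E5
Db4 to Eb5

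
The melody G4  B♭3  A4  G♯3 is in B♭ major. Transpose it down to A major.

From B♭ down to A is a minor second; apply that to each pitch.
G4 → F#4
Bb3 → A3
A4 → G#4
G#3 → F##3

F#4 A3 G#4 F##3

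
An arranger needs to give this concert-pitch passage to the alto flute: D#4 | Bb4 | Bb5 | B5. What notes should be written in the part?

G#4 Eb5 Eb6 E6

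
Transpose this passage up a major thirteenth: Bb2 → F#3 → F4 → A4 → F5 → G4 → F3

G4 D#5 D6 F#6 D7 E6 D5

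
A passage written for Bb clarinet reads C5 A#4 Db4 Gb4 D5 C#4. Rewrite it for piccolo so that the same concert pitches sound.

First find concert pitch: the Bb clarinet sounds a major second below written, so C5 A#4 Db4 Gb4 D5 C#4 sounds Bb4 G#4 Cb4 Fb4 C5 B3.
Then write for piccolo: it sounds a perfect octave above written, so the part must be a perfect octave below concert.
Bb4 → Bb3
G#4 → G#3
Cb4 → Cb3
Fb4 → Fb3
C5 → C4
B3 → B2

Bb3 G#3 Cb3 Fb3 C4 B2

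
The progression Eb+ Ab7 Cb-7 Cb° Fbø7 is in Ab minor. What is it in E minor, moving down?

B+ E7 G-7 G° Cø7

Ab minor down to E minor is a diminished fourth; each chord root moves by that interval while the quality stays the same.
Eb+: root Eb down a diminished fourth → B, giving B+.
Ab7: root Ab down a diminished fourth → E, giving E7.
Cb-7: root Cb down a diminished fourth → G, giving G-7.
Cb°: root Cb down a diminished fourth → G, giving G°.
Fbø7: root Fb down a diminished fourth → C, giving Cø7.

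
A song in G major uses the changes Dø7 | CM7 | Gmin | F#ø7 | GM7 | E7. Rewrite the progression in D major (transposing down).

Aø7 GM7 Dmin C#ø7 DM7 B7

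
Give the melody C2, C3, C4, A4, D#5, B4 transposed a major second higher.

C2 -> D2
C3 -> D3
C4 -> D4
A4 -> B4
D#5 -> E#5
B4 -> C#5

D2 D3 D4 B4 E#5 C#5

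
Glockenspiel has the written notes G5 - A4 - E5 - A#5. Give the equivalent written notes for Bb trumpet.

First find concert pitch: the glockenspiel sounds a perfect fifteenth above written, so G5 A4 E5 A#5 sounds G7 A6 E7 A#7.
Then write for Bb trumpet: it sounds a major second below written, so the part must be a major second above concert.
G7 → A7
A6 → B6
E7 → F#7
A#7 → B#7

A7 B6 F#7 B#7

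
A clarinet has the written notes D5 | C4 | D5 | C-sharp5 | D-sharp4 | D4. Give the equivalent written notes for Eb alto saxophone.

First find concert pitch: the A clarinet sounds a minor third below written, so D5 C4 D5 C-sharp5 D-sharp4 D4 sounds B4 A3 B4 A#4 B#3 B3.
Then write for Eb alto saxophone: it sounds a major sixth below written, so the part must be a major sixth above concert.
B4 → G#5
A3 → F#4
B4 → G#5
A#4 → F##5
B#3 → G##4
B3 → G#4

G#5 F#4 G#5 F##5 G##4 G#4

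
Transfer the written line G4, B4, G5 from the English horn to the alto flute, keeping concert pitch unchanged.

First find concert pitch: the English horn sounds a perfect fifth below written, so G4 B4 G5 sounds C4 E4 C5.
Then write for alto flute: it sounds a perfect fourth below written, so the part must be a perfect fourth above concert.
C4 → F4
E4 → A4
C5 → F5

F4 A4 F5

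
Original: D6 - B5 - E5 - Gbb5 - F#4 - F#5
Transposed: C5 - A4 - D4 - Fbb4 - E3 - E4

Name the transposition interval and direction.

down a major ninth

From D6 to C5 is 9 letter names — a ninth of some quality.
C5 to D6 is 14 semitones, which makes it a major ninth; the second version is lower, so the direction is down.
Checking another pair — F#5 → E4 — gives the same interval.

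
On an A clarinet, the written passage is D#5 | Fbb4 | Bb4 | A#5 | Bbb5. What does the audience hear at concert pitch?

B#4 Dbb4 G4 F##5 Gb5

Written C4 on the A clarinet sounds as A3, a minor third lower; apply that shift to every note.
D#5 becomes B#4
Fbb4 becomes Dbb4
Bb4 becomes G4
A#5 becomes F##5
Bbb5 becomes Gb5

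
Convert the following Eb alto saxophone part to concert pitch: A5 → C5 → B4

C5 Eb4 D4

The Eb alto saxophone sounds a major sixth below written, so transpose each written note down a major sixth.
A5 becomes C5
C5 becomes Eb4
B4 becomes D4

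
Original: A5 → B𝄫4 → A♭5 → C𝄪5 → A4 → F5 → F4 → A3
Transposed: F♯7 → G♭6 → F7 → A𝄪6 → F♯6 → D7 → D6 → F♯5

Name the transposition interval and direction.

up a major thirteenth

From A5 to F#7 is 13 letter names — a thirteenth of some quality.
A5 to F#7 is 21 semitones, which makes it a major thirteenth; the second version is higher, so the direction is up.
Checking another pair — A3 → F#5 — gives the same interval.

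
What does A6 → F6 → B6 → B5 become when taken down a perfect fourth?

E6 C6 F#6 F#5

A perfect fourth down from A6 gives E6.
F6: a fourth down reaches C, and 5 semitones makes it C6.
B6 down a perfect fourth is F#6.
A perfect fourth down from B5 gives F#5.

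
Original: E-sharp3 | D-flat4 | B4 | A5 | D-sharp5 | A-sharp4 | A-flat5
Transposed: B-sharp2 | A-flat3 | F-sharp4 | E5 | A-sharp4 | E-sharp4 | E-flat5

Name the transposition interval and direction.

From E#3 to B#2 is 4 letter names — a fourth of some quality.
B#2 to E#3 is 5 semitones, which makes it a perfect fourth; the second version is lower, so the direction is down.
Checking another pair — Ab5 → Eb5 — gives the same interval.

down a perfect fourth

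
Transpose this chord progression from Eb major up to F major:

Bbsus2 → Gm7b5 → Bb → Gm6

Eb major up to F major is a major second; each chord root moves by that interval while the quality stays the same.
Bbsus2: root Bb up a major second → C, giving Csus2.
Gm7b5: root G up a major second → A, giving Am7b5.
Bb: root Bb up a major second → C, giving C.
Gm6: root G up a major second → A, giving Am6.

Csus2 Am7b5 C Am6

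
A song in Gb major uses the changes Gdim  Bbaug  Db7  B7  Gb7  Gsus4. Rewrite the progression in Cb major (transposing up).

Cdim Ebaug Gb7 E7 Cb7 Csus4

Gb major up to Cb major is a perfect fourth; each chord root moves by that interval while the quality stays the same.
Gdim: root G up a perfect fourth → C, giving Cdim.
Bbaug: root Bb up a perfect fourth → Eb, giving Ebaug.
Db7: root Db up a perfect fourth → Gb, giving Gb7.
B7: root B up a perfect fourth → E, giving E7.
Gb7: root Gb up a perfect fourth → Cb, giving Cb7.
Gsus4: root G up a perfect fourth → C, giving Csus4.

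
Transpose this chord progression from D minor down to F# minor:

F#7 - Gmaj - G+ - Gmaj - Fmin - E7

D minor down to F# minor is a minor sixth; each chord root moves by that interval while the quality stays the same.
F#7: root F# down a minor sixth → A#, giving A#7.
Gmaj: root G down a minor sixth → B, giving Bmaj.
G+: root G down a minor sixth → B, giving B+.
Gmaj: root G down a minor sixth → B, giving Bmaj.
Fmin: root F down a minor sixth → A, giving Amin.
E7: root E down a minor sixth → G#, giving G#7.

A#7 Bmaj B+ Bmaj Amin G#7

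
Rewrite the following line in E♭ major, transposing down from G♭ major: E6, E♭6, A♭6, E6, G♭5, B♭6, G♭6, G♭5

From G♭ down to E♭ is a minor third; apply that to each pitch.
E6 gives C#6
Eb6 gives C6
Ab6 gives F6
E6 gives C#6
Gb5 gives Eb5
Bb6 gives G6
Gb6 gives Eb6
Gb5 gives Eb5

C#6 C6 F6 C#6 Eb5 G6 Eb6 Eb5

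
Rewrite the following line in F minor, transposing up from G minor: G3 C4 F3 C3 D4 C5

G minor to F minor up is a minor seventh, so every note moves up by that interval.
G3 to F4
C4 to Bb4
F3 to Eb4
C3 to Bb3
D4 to C5
C5 to Bb5

F4 Bb4 Eb4 Bb3 C5 Bb5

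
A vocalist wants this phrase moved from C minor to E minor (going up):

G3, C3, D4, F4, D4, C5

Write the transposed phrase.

B3 E3 F#4 A4 F#4 E5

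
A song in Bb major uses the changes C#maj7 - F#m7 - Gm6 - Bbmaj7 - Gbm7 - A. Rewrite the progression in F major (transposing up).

Bb major up to F major is a perfect fifth; each chord root moves by that interval while the quality stays the same.
C#maj7: root C# up a perfect fifth → G#, giving G#maj7.
F#m7: root F# up a perfect fifth → C#, giving C#m7.
Gm6: root G up a perfect fifth → D, giving Dm6.
Bbmaj7: root Bb up a perfect fifth → F, giving Fmaj7.
Gbm7: root Gb up a perfect fifth → Db, giving Dbm7.
A: root A up a perfect fifth → E, giving E.

G#maj7 C#m7 Dm6 Fmaj7 Dbm7 E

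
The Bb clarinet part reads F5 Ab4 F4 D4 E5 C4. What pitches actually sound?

Eb5 Gb4 Eb4 C4 D5 Bb3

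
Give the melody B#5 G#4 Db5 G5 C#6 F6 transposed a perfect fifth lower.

B#5 to E#5
G#4 to C#4
Db5 to Gb4
G5 to C5
C#6 to F#5
F6 to Bb5

E#5 C#4 Gb4 C5 F#5 Bb5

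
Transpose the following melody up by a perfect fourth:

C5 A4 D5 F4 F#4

F5 D5 G5 Bb4 B4

A perfect fourth up from C5 gives F5.
A4 up a perfect fourth is D5.
D5 up a perfect fourth is G5.
A perfect fourth up from F4 gives Bb4.
F#4 up a perfect fourth is B4.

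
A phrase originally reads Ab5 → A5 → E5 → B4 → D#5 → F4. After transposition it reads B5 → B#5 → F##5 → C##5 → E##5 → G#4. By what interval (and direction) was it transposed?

up an augmented second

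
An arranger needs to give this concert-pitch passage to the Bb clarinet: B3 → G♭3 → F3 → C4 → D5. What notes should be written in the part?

C#4 Ab3 G3 D4 E5

Written C4 sounds as Bb3 on the Bb clarinet, so concert pitches are written a major second up.
B3 -> C#4
Gb3 -> Ab3
F3 -> G3
C4 -> D4
D5 -> E5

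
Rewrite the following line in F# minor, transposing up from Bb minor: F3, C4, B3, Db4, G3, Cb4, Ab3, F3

C#4 G#4 F##4 A4 D#4 G4 E4 C#4

Bb minor to F# minor up is an augmented fifth, so every note moves up by that interval.
F3 becomes C#4
C4 becomes G#4
B3 becomes F##4
Db4 becomes A4
G3 becomes D#4
Cb4 becomes G4
Ab3 becomes E4
F3 becomes C#4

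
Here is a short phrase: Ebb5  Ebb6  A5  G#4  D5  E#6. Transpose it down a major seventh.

Ebb5 to Fbb4
Ebb6 to Fbb5
A5 to Bb4
G#4 to A3
D5 to Eb4
E#6 to F#5

Fbb4 Fbb5 Bb4 A3 Eb4 F#5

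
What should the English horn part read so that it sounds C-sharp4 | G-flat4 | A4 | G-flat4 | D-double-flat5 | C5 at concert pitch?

G#4 Db5 E5 Db5 Abb5 G5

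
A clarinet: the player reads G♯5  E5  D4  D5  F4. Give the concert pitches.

The A clarinet sounds a minor third below written, so transpose each written note down a minor third.
G#5 → E#5
E5 → C#5
D4 → B3
D5 → B4
F4 → D4

E#5 C#5 B3 B4 D4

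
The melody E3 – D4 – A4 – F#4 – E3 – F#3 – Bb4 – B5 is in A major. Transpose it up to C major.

G3 F4 C5 A4 G3 A3 Db5 D6

From A up to C is a minor third; apply that to each pitch.
E3 → G3
D4 → F4
A4 → C5
F#4 → A4
E3 → G3
F#3 → A3
Bb4 → Db5
B5 → D6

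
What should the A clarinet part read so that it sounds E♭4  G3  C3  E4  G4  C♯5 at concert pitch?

Gb4 Bb3 Eb3 G4 Bb4 E5

The A clarinet sounds a minor third below written, so the written part must be a minor third above concert — transpose each note up.
Eb4 to Gb4
G3 to Bb3
C3 to Eb3
E4 to G4
G4 to Bb4
C#5 to E5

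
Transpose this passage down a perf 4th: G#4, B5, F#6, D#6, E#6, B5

A perfect fourth down from G#4 gives D#4.
B5 down a perfect fourth is F#5.
F#6: a fourth down reaches C, and 5 semitones makes it C#6.
D#6 down a perfect fourth is A#5.
E#6: a fourth down reaches B, and 5 semitones makes it B#5.
B5: a fourth down reaches F, and 5 semitones makes it F#5.

D#4 F#5 C#6 A#5 B#5 F#5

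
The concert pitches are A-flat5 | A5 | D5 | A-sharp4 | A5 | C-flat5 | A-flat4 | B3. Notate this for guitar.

Written C4 sounds as C3 on the guitar, so concert pitches are written a perfect octave up.
Ab5 to Ab6
A5 to A6
D5 to D6
A#4 to A#5
A5 to A6
Cb5 to Cb6
Ab4 to Ab5
B3 to B4

Ab6 A6 D6 A#5 A6 Cb6 Ab5 B4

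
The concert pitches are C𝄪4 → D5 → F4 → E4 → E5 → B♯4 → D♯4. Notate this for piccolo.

C##3 D4 F3 E3 E4 B#3 D#3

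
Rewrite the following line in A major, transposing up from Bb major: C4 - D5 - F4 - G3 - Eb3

Bb major to A major up is a major seventh, so every note moves up by that interval.
C4 becomes B4
D5 becomes C#6
F4 becomes E5
G3 becomes F#4
Eb3 becomes D4

B4 C#6 E5 F#4 D4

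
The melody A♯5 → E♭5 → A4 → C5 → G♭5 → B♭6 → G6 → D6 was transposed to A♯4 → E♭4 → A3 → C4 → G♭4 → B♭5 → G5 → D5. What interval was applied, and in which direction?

From A#5 to A#4 is 8 letter names — an octave of some quality.
A#4 to A#5 is 12 semitones, which makes it a perfect octave; the second version is lower, so the direction is down.
Checking another pair — D6 → D5 — gives the same interval.

down a perfect octave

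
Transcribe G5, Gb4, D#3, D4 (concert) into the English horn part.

The English horn sounds a perfect fifth below written, so the written part must be a perfect fifth above concert — transpose each note up.
G5 becomes D6
Gb4 becomes Db5
D#3 becomes A#3
D4 becomes A4

D6 Db5 A#3 A4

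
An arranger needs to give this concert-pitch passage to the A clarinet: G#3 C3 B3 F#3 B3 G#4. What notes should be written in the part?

Written C4 sounds as A3 on the A clarinet, so concert pitches are written a minor third up.
G#3 → B3
C3 → Eb3
B3 → D4
F#3 → A3
B3 → D4
G#4 → B4

B3 Eb3 D4 A3 D4 B4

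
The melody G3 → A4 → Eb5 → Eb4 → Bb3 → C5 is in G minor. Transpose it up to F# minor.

G minor to F# minor up is a major seventh, so every note moves up by that interval.
G3 gives F#4
A4 gives G#5
Eb5 gives D6
Eb4 gives D5
Bb3 gives A4
C5 gives B5

F#4 G#5 D6 D5 A4 B5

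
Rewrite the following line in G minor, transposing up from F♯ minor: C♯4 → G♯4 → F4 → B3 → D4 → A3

From F♯ up to G is a minor second; apply that to each pitch.
C#4 becomes D4
G#4 becomes A4
F4 becomes Gb4
B3 becomes C4
D4 becomes Eb4
A3 becomes Bb3

D4 A4 Gb4 C4 Eb4 Bb3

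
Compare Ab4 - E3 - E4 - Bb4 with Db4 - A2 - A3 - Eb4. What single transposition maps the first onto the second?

down a perfect fifth

Take the first pair: Ab4 → Db4. A to D spans 5 letter names, so the interval is some kind of fifth.
Db4 to Ab4 is 7 semitones, which makes it a perfect fifth; the second version is lower, so the direction is down.
Checking another pair — Bb4 → Eb4 — gives the same interval.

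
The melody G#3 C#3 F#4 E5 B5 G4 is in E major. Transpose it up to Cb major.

Eb4 Ab3 Db5 Cb6 Gb6 Ebb5

E major to Cb major up is a diminished sixth, so every note moves up by that interval.
G#3 -> Eb4
C#3 -> Ab3
F#4 -> Db5
E5 -> Cb6
B5 -> Gb6
G4 -> Ebb5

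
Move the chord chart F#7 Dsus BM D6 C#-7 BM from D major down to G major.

B7 Gsus EM G6 F#-7 EM

D major down to G major is a perfect fifth; each chord root moves by that interval while the quality stays the same.
F#7: root F# down a perfect fifth → B, giving B7.
Dsus: root D down a perfect fifth → G, giving Gsus.
BM: root B down a perfect fifth → E, giving EM.
D6: root D down a perfect fifth → G, giving G6.
C#-7: root C# down a perfect fifth → F#, giving F#-7.
BM: root B down a perfect fifth → E, giving EM.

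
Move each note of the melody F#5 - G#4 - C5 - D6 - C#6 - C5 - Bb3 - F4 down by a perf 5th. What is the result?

B4 C#4 F4 G5 F#5 F4 Eb3 Bb3

F#5: a fifth down reaches B, and 7 semitones makes it B4.
G#4 down a perfect fifth is C#4.
C5 down a perfect fifth is F4.
D6: a fifth down reaches G, and 7 semitones makes it G5.
C#6 down a perfect fifth is F#5.
A perfect fifth down from C5 gives F4.
Bb3 down a perfect fifth is Eb3.
F4: a fifth down reaches B, and 7 semitones makes it Bb3.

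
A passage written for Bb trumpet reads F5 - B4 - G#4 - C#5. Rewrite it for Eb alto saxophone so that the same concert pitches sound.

C6 F#5 D#5 G#5

First find concert pitch: the Bb trumpet sounds a major second below written, so F5 B4 G#4 C#5 sounds Eb5 A4 F#4 B4.
Then write for Eb alto saxophone: it sounds a major sixth below written, so the part must be a major sixth above concert.
Eb5 → C6
A4 → F#5
F#4 → D#5
B4 → G#5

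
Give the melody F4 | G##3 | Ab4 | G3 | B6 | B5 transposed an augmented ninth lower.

An augmented ninth down from F4 gives Ebb3.
An augmented ninth down from G##3 gives F#2.
Ab4: a ninth down reaches G, and 15 semitones makes it Gbb3.
G3 down an augmented ninth is Fb2.
An augmented ninth down from B6 gives Ab5.
B5 down an augmented ninth is Ab4.

Ebb3 F#2 Gbb3 Fb2 Ab5 Ab4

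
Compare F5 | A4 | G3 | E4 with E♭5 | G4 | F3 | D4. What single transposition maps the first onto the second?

From F5 to Eb5 is 2 letter names — a second of some quality.
Eb5 to F5 is 2 semitones, which makes it a major second; the second version is lower, so the direction is down.
Checking another pair — E4 → D4 — gives the same interval.

down a major second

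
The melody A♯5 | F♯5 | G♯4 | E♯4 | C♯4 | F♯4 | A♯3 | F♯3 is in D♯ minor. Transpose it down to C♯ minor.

G#5 E5 F#4 D#4 B3 E4 G#3 E3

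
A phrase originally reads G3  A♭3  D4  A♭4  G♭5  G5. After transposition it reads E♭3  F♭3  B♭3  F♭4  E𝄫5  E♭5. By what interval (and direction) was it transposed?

down a major third

Take the first pair: G3 → Eb3. G to E spans 3 letter names, so the interval is some kind of third.
Eb3 to G3 is 4 semitones, which makes it a major third; the second version is lower, so the direction is down.
Checking another pair — G5 → Eb5 — gives the same interval.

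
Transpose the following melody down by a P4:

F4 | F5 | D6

C4 C5 A5

F4 becomes C4
F5 becomes C5
D6 becomes A5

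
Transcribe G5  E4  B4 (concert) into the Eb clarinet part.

Written C4 sounds as Eb4 on the Eb clarinet, so concert pitches are written a minor third down.
G5 gives E5
E4 gives C#4
B4 gives G#4

E5 C#4 G#4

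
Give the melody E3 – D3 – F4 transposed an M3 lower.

A major third down from E3 gives C3.
D3: a third down reaches B, and 4 semitones makes it Bb2.
F4 down a major third is Db4.

C3 Bb2 Db4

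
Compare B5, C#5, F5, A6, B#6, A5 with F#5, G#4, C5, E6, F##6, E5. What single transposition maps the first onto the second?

down a perfect fourth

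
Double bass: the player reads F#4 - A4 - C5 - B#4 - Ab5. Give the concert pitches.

F#3 A3 C4 B#3 Ab4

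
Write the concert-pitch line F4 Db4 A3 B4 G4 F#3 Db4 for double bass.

The double bass sounds a perfect octave below written, so the written part must be a perfect octave above concert — transpose each note up.
F4 → F5
Db4 → Db5
A3 → A4
B4 → B5
G4 → G5
F#3 → F#4
Db4 → Db5

F5 Db5 A4 B5 G5 F#4 Db5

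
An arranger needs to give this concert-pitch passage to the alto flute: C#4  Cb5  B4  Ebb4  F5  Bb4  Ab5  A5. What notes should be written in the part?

The alto flute sounds a perfect fourth below written, so the written part must be a perfect fourth above concert — transpose each note up.
C#4 -> F#4
Cb5 -> Fb5
B4 -> E5
Ebb4 -> Abb4
F5 -> Bb5
Bb4 -> Eb5
Ab5 -> Db6
A5 -> D6

F#4 Fb5 E5 Abb4 Bb5 Eb5 Db6 D6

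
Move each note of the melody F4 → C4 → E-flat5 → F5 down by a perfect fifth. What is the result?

Bb3 F3 Ab4 Bb4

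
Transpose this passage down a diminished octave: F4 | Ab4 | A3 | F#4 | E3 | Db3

F4 to F#3
Ab4 to A3
A3 to A#2
F#4 to F##3
E3 to E#2
Db3 to D2

F#3 A3 A#2 F##3 E#2 D2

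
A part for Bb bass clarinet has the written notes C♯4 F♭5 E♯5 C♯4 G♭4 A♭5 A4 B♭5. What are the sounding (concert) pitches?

Written C4 on the Bb bass clarinet sounds as Bb2, a major ninth lower; apply that shift to every note.
C#4 -> B2
Fb5 -> Ebb4
E#5 -> D#4
C#4 -> B2
Gb4 -> Fb3
Ab5 -> Gb4
A4 -> G3
Bb5 -> Ab4

B2 Ebb4 D#4 B2 Fb3 Gb4 G3 Ab4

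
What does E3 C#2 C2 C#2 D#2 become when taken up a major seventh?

E3 -> D#4
C#2 -> B#2
C2 -> B2
C#2 -> B#2
D#2 -> C##3

D#4 B#2 B2 B#2 C##3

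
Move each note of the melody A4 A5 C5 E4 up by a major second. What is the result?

B4 B5 D5 F#4

A major second up from A4 gives B4.
A major second up from A5 gives B5.
A major second up from C5 gives D5.
A major second up from E4 gives F#4.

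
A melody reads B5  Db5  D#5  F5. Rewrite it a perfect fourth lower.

B5 gives F#5
Db5 gives Ab4
D#5 gives A#4
F5 gives C5

F#5 Ab4 A#4 C5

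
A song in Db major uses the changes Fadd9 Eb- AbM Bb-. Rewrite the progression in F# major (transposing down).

Db major down to F# major is a diminished sixth; each chord root moves by that interval while the quality stays the same.
Fadd9: root F down a diminished sixth → A#, giving A#add9.
Eb-: root Eb down a diminished sixth → G#, giving G#-.
AbM: root Ab down a diminished sixth → C#, giving C#M.
Bb-: root Bb down a diminished sixth → D#, giving D#-.

A#add9 G#- C#M D#-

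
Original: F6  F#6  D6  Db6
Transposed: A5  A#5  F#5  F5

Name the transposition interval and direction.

down a minor sixth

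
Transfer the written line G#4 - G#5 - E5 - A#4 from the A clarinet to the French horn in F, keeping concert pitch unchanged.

B#4 B#5 G#5 C##5

First find concert pitch: the A clarinet sounds a minor third below written, so G#4 G#5 E5 A#4 sounds E#4 E#5 C#5 F##4.
Then write for French horn in F: it sounds a perfect fifth below written, so the part must be a perfect fifth above concert.
E#4 → B#4
E#5 → B#5
C#5 → G#5
F##4 → C##5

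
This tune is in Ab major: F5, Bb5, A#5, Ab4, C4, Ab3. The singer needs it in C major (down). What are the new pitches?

A4 D5 C##5 C4 E3 C3

From Ab down to C is a minor sixth; apply that to each pitch.
F5 → A4
Bb5 → D5
A#5 → C##5
Ab4 → C4
C4 → E3
Ab3 → C3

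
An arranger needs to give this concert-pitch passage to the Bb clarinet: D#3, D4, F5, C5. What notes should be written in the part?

The Bb clarinet sounds a major second below written, so the written part must be a major second above concert — transpose each note up.
D#3 becomes E#3
D4 becomes E4
F5 becomes G5
C5 becomes D5

E#3 E4 G5 D5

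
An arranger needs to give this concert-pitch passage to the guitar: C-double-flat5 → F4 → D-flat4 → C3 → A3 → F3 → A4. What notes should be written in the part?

Written C4 sounds as C3 on the guitar, so concert pitches are written a perfect octave up.
Cbb5 becomes Cbb6
F4 becomes F5
Db4 becomes Db5
C3 becomes C4
A3 becomes A4
F3 becomes F4
A4 becomes A5

Cbb6 F5 Db5 C4 A4 F4 A5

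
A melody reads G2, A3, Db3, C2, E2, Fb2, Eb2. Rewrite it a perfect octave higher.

G3 A4 Db4 C3 E3 Fb3 Eb3

A perfect octave up from G2 gives G3.
A3 up a perfect octave is A4.
Db3 up a perfect octave is Db4.
A perfect octave up from C2 gives C3.
A perfect octave up from E2 gives E3.
Fb2 up a perfect octave is Fb3.
A perfect octave up from Eb2 gives Eb3.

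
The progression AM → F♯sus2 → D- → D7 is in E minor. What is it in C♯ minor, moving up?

E minor up to C♯ minor is a major sixth; each chord root moves by that interval while the quality stays the same.
AM: root A up a major sixth → F#, giving F#M.
F♯sus2: root F♯ up a major sixth → D#, giving D#sus2.
D-: root D up a major sixth → B, giving B-.
D7: root D up a major sixth → B, giving B7.

F#M D#sus2 B- B7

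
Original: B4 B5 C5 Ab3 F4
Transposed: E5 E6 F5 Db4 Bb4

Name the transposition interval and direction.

Take the first pair: B4 → E5. B to E spans 4 letter names, so the interval is some kind of fourth.
B4 to E5 is 5 semitones, which makes it a perfect fourth; the second version is higher, so the direction is up.
Checking another pair — F4 → Bb4 — gives the same interval.

up a perfect fourth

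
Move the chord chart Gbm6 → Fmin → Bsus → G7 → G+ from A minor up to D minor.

Cbm6 Bbmin Esus C7 C+

A minor up to D minor is a perfect fourth; each chord root moves by that interval while the quality stays the same.
Gbm6: root Gb up a perfect fourth → Cb, giving Cbm6.
Fmin: root F up a perfect fourth → Bb, giving Bbmin.
Bsus: root B up a perfect fourth → E, giving Esus.
G7: root G up a perfect fourth → C, giving C7.
G+: root G up a perfect fourth → C, giving C+.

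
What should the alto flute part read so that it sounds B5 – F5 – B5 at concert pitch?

Written C4 sounds as G3 on the alto flute, so concert pitches are written a perfect fourth up.
B5 -> E6
F5 -> Bb5
B5 -> E6

E6 Bb5 E6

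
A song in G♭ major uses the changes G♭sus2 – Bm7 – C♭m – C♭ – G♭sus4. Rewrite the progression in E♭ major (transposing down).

Ebsus2 G#m7 Abm Ab Ebsus4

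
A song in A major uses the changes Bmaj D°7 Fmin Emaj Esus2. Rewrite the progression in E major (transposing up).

F#maj A°7 Cmin Bmaj Bsus2

A major up to E major is a perfect fifth; each chord root moves by that interval while the quality stays the same.
Bmaj: root B up a perfect fifth → F#, giving F#maj.
D°7: root D up a perfect fifth → A, giving A°7.
Fmin: root F up a perfect fifth → C, giving Cmin.
Emaj: root E up a perfect fifth → B, giving Bmaj.
Esus2: root E up a perfect fifth → B, giving Bsus2.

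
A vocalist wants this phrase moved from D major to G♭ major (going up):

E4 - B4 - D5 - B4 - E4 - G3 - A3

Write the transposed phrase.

Ab4 Eb5 Gb5 Eb5 Ab4 Cb4 Db4

D major to G♭ major up is a diminished fourth, so every note moves up by that interval.
E4 becomes Ab4
B4 becomes Eb5
D5 becomes Gb5
B4 becomes Eb5
E4 becomes Ab4
G3 becomes Cb4
A3 becomes Db4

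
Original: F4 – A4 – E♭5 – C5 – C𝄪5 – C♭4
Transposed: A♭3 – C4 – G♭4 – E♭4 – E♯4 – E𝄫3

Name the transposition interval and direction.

down a major sixth

Take the first pair: F4 → Ab3. F to A spans 6 letter names, so the interval is some kind of sixth.
Ab3 to F4 is 9 semitones, which makes it a major sixth; the second version is lower, so the direction is down.
Checking another pair — Cb4 → Ebb3 — gives the same interval.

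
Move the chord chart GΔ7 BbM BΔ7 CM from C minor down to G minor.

DΔ7 FM F#Δ7 GM

C minor down to G minor is a perfect fourth; each chord root moves by that interval while the quality stays the same.
GΔ7: root G down a perfect fourth → D, giving DΔ7.
BbM: root Bb down a perfect fourth → F, giving FM.
BΔ7: root B down a perfect fourth → F#, giving F#Δ7.
CM: root C down a perfect fourth → G, giving GM.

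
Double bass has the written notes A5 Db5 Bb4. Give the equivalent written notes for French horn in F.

First find concert pitch: the double bass sounds a perfect octave below written, so A5 Db5 Bb4 sounds A4 Db4 Bb3.
Then write for French horn in F: it sounds a perfect fifth below written, so the part must be a perfect fifth above concert.
A4 → E5
Db4 → Ab4
Bb3 → F4

E5 Ab4 F4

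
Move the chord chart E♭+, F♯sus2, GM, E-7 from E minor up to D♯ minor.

E minor up to D♯ minor is a major seventh; each chord root moves by that interval while the quality stays the same.
E♭+: root E♭ up a major seventh → D, giving D+.
F♯sus2: root F♯ up a major seventh → E#, giving E#sus2.
GM: root G up a major seventh → F#, giving F#M.
E-7: root E up a major seventh → D#, giving D#-7.

D+ E#sus2 F#M D#-7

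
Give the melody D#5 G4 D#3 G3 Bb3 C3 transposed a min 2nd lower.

C##5 F#4 C##3 F#3 A3 B2

D#5 becomes C##5
G4 becomes F#4
D#3 becomes C##3
G3 becomes F#3
Bb3 becomes A3
C3 becomes B2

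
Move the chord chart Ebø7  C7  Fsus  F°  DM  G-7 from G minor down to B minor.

G minor down to B minor is a minor sixth; each chord root moves by that interval while the quality stays the same.
Ebø7: root Eb down a minor sixth → G, giving Gø7.
C7: root C down a minor sixth → E, giving E7.
Fsus: root F down a minor sixth → A, giving Asus.
F°: root F down a minor sixth → A, giving A°.
DM: root D down a minor sixth → F#, giving F#M.
G-7: root G down a minor sixth → B, giving B-7.

Gø7 E7 Asus A° F#M B-7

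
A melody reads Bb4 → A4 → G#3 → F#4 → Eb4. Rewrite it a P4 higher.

Eb5 D5 C#4 B4 Ab4

Bb4: a fourth up reaches E, and 5 semitones makes it Eb5.
A4 up a perfect fourth is D5.
A perfect fourth up from G#3 gives C#4.
A perfect fourth up from F#4 gives B4.
A perfect fourth up from Eb4 gives Ab4.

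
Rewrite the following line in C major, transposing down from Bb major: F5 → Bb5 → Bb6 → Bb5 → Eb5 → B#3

G4 C5 C6 C5 F4 C##3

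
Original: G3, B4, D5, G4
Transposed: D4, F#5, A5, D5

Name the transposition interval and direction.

up a perfect fifth

From G3 to D4 is 5 letter names — a fifth of some quality.
G3 to D4 is 7 semitones, which makes it a perfect fifth; the second version is higher, so the direction is up.
Checking another pair — G4 → D5 — gives the same interval.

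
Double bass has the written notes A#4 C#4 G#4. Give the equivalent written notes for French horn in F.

E#4 G#3 D#4

First find concert pitch: the double bass sounds a perfect octave below written, so A#4 C#4 G#4 sounds A#3 C#3 G#3.
Then write for French horn in F: it sounds a perfect fifth below written, so the part must be a perfect fifth above concert.
A#3 → E#4
C#3 → G#3
G#3 → D#4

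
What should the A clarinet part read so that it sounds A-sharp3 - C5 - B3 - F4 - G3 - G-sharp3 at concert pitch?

Written C4 sounds as A3 on the A clarinet, so concert pitches are written a minor third up.
A#3 becomes C#4
C5 becomes Eb5
B3 becomes D4
F4 becomes Ab4
G3 becomes Bb3
G#3 becomes B3

C#4 Eb5 D4 Ab4 Bb3 B3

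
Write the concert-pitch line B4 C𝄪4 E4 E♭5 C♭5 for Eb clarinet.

Written C4 sounds as Eb4 on the Eb clarinet, so concert pitches are written a minor third down.
B4 gives G#4
C##4 gives A##3
E4 gives C#4
Eb5 gives C5
Cb5 gives Ab4

G#4 A##3 C#4 C5 Ab4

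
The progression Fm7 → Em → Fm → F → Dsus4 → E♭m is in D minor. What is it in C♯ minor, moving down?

Em7 D#m Em E C#sus4 Dm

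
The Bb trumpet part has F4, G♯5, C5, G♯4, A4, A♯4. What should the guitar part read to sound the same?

First find concert pitch: the Bb trumpet sounds a major second below written, so F4 G♯5 C5 G♯4 A4 A♯4 sounds Eb4 F#5 Bb4 F#4 G4 G#4.
Then write for guitar: it sounds a perfect octave below written, so the part must be a perfect octave above concert.
Eb4 → Eb5
F#5 → F#6
Bb4 → Bb5
F#4 → F#5
G4 → G5
G#4 → G#5

Eb5 F#6 Bb5 F#5 G5 G#5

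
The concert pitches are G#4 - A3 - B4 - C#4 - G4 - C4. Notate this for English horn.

The English horn sounds a perfect fifth below written, so the written part must be a perfect fifth above concert — transpose each note up.
G#4 to D#5
A3 to E4
B4 to F#5
C#4 to G#4
G4 to D5
C4 to G4

D#5 E4 F#5 G#4 D5 G4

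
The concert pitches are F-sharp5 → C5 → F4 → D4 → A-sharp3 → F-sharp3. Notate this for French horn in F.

C#6 G5 C5 A4 E#4 C#4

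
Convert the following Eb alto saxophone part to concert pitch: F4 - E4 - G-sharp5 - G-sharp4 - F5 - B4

Ab3 G3 B4 B3 Ab4 D4

The Eb alto saxophone sounds a major sixth below written, so transpose each written note down a major sixth.
F4 gives Ab3
E4 gives G3
G#5 gives B4
G#4 gives B3
F5 gives Ab4
B4 gives D4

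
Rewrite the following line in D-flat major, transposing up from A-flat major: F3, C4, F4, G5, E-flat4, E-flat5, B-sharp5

Bb3 F4 Bb4 C6 Ab4 Ab5 E#6

From A-flat up to D-flat is a perfect fourth; apply that to each pitch.
F3 to Bb3
C4 to F4
F4 to Bb4
G5 to C6
Eb4 to Ab4
Eb5 to Ab5
B#5 to E#6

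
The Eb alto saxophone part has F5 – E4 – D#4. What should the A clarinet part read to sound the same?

Cb5 Bb3 A3

First find concert pitch: the Eb alto saxophone sounds a major sixth below written, so F5 E4 D#4 sounds Ab4 G3 F#3.
Then write for A clarinet: it sounds a minor third below written, so the part must be a minor third above concert.
Ab4 → Cb5
G3 → Bb3
F#3 → A3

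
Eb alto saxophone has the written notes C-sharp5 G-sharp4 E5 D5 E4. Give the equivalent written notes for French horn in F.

B4 F#4 D5 C5 D4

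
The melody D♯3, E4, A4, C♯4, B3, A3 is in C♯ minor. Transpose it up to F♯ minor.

G#3 A4 D5 F#4 E4 D4

C♯ minor to F♯ minor up is a perfect fourth, so every note moves up by that interval.
D#3 becomes G#3
E4 becomes A4
A4 becomes D5
C#4 becomes F#4
B3 becomes E4
A3 becomes D4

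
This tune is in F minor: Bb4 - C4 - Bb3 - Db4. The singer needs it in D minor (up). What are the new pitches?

From F up to D is a major sixth; apply that to each pitch.
Bb4 to G5
C4 to A4
Bb3 to G4
Db4 to Bb4

G5 A4 G4 Bb4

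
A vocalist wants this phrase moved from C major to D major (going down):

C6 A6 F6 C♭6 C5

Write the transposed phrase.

C major to D major down is a minor seventh, so every note moves down by that interval.
C6 → D5
A6 → B5
F6 → G5
Cb6 → Db5
C5 → D4

D5 B5 G5 Db5 D4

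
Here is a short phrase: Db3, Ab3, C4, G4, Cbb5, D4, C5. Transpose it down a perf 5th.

Gb2 Db3 F3 C4 Fbb4 G3 F4

Db3 down a perfect fifth is Gb2.
A perfect fifth down from Ab3 gives Db3.
C4: a fifth down reaches F, and 7 semitones makes it F3.
G4: a fifth down reaches C, and 7 semitones makes it C4.
Cbb5 down a perfect fifth is Fbb4.
A perfect fifth down from D4 gives G3.
C5: a fifth down reaches F, and 7 semitones makes it F4.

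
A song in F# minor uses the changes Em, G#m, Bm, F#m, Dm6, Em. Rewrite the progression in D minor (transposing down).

F# minor down to D minor is a major third; each chord root moves by that interval while the quality stays the same.
Em: root E down a major third → C, giving Cm.
G#m: root G# down a major third → E, giving Em.
Bm: root B down a major third → G, giving Gm.
F#m: root F# down a major third → D, giving Dm.
Dm6: root D down a major third → Bb, giving Bbm6.
Em: root E down a major third → C, giving Cm.

Cm Em Gm Dm Bbm6 Cm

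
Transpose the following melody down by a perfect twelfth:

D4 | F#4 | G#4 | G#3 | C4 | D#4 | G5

D4 to G2
F#4 to B2
G#4 to C#3
G#3 to C#2
C4 to F2
D#4 to G#2
G5 to C4

G2 B2 C#3 C#2 F2 G#2 C4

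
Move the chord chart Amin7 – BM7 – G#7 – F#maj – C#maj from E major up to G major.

E major up to G major is a minor third; each chord root moves by that interval while the quality stays the same.
Amin7: root A up a minor third → C, giving Cmin7.
BM7: root B up a minor third → D, giving DM7.
G#7: root G# up a minor third → B, giving B7.
F#maj: root F# up a minor third → A, giving Amaj.
C#maj: root C# up a minor third → E, giving Emaj.

Cmin7 DM7 B7 Amaj Emaj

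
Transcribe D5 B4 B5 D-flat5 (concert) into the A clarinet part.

Written C4 sounds as A3 on the A clarinet, so concert pitches are written a minor third up.
D5 → F5
B4 → D5
B5 → D6
Db5 → Fb5

F5 D5 D6 Fb5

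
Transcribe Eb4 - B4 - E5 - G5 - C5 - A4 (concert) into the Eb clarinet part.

Written C4 sounds as Eb4 on the Eb clarinet, so concert pitches are written a minor third down.
Eb4 to C4
B4 to G#4
E5 to C#5
G5 to E5
C5 to A4
A4 to F#4

C4 G#4 C#5 E5 A4 F#4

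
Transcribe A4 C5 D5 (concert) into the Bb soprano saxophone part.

B4 D5 E5

Written C4 sounds as Bb3 on the Bb soprano saxophone, so concert pitches are written a major second up.
A4 gives B4
C5 gives D5
D5 gives E5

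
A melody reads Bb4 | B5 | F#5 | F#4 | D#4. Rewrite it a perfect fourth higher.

Eb5 E6 B5 B4 G#4

Bb4 → Eb5
B5 → E6
F#5 → B5
F#4 → B4
D#4 → G#4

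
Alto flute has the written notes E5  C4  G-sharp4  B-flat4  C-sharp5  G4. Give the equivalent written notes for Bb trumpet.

C#5 A3 E#4 G4 A#4 E4

First find concert pitch: the alto flute sounds a perfect fourth below written, so E5 C4 G-sharp4 B-flat4 C-sharp5 G4 sounds B4 G3 D#4 F4 G#4 D4.
Then write for Bb trumpet: it sounds a major second below written, so the part must be a major second above concert.
B4 → C#5
G3 → A3
D#4 → E#4
F4 → G4
G#4 → A#4
D4 → E4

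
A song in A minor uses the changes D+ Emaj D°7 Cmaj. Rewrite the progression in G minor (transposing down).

A minor down to G minor is a major second; each chord root moves by that interval while the quality stays the same.
D+: root D down a major second → C, giving C+.
Emaj: root E down a major second → D, giving Dmaj.
D°7: root D down a major second → C, giving C°7.
Cmaj: root C down a major second → Bb, giving Bbmaj.

C+ Dmaj C°7 Bbmaj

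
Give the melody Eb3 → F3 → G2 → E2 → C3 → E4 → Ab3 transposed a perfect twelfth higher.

Eb3: a twelfth up reaches B, and 19 semitones makes it Bb4.
F3 up a perfect twelfth is C5.
G2 up a perfect twelfth is D4.
E2 up a perfect twelfth is B3.
C3: a twelfth up reaches G, and 19 semitones makes it G4.
E4: a twelfth up reaches B, and 19 semitones makes it B5.
Ab3 up a perfect twelfth is Eb5.

Bb4 C5 D4 B3 G4 B5 Eb5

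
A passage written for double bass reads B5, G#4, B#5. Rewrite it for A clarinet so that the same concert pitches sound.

D5 B3 D#5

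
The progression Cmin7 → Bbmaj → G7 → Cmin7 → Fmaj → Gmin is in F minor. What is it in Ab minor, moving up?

F minor up to Ab minor is a minor third; each chord root moves by that interval while the quality stays the same.
Cmin7: root C up a minor third → Eb, giving Ebmin7.
Bbmaj: root Bb up a minor third → Db, giving Dbmaj.
G7: root G up a minor third → Bb, giving Bb7.
Cmin7: root C up a minor third → Eb, giving Ebmin7.
Fmaj: root F up a minor third → Ab, giving Abmaj.
Gmin: root G up a minor third → Bb, giving Bbmin.

Ebmin7 Dbmaj Bb7 Ebmin7 Abmaj Bbmin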